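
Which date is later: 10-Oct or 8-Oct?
10-Oct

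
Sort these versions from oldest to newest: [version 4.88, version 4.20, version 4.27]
[version 4.20, version 4.27, version 4.88]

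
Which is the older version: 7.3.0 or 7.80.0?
7.3.0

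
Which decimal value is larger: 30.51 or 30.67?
30.67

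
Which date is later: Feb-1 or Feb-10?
Feb-10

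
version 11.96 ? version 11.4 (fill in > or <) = >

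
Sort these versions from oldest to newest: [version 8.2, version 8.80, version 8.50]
[version 8.2, version 8.50, version 8.80]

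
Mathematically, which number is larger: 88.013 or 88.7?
88.7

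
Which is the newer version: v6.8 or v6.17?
v6.17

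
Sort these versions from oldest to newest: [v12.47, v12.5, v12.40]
[v12.5, v12.40, v12.47]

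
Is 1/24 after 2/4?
No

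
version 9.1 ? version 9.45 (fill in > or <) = <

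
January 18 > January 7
True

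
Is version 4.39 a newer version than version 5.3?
No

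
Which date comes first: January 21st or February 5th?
January 21st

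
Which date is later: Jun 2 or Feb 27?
Jun 2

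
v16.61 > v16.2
True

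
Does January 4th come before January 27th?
Yes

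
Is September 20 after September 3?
Yes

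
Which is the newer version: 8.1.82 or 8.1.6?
8.1.82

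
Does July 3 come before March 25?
No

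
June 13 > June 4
True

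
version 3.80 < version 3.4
False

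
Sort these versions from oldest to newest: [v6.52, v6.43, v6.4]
[v6.4, v6.43, v6.52]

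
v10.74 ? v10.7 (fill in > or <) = >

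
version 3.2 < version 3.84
True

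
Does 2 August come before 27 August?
Yes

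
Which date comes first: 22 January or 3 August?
22 January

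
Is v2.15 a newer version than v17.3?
No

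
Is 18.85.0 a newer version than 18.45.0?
Yes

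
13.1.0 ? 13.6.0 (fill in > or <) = <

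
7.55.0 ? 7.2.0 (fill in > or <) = >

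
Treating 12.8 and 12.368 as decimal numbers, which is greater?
12.8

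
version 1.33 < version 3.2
True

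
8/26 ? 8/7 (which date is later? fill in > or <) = >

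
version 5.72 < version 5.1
False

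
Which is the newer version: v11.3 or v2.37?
v11.3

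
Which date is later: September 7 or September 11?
September 11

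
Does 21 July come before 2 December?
Yes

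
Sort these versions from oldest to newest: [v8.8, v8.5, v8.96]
[v8.5, v8.8, v8.96]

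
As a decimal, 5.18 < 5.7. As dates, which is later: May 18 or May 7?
May 18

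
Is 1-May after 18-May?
No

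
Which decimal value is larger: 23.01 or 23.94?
23.94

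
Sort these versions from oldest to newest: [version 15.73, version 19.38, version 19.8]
[version 15.73, version 19.8, version 19.38]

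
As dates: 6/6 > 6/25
False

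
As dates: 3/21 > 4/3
False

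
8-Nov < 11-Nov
True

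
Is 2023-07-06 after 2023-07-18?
No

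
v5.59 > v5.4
True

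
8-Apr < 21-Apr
True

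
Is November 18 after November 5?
Yes. Day 18 comes after day 5 in November — this is a date comparison, not a decimal one (the decimal 11.18 would be smaller than 11.5).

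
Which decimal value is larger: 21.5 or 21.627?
21.627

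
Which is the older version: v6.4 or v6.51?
v6.4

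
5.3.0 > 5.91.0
False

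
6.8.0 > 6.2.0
True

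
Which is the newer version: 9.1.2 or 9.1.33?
9.1.33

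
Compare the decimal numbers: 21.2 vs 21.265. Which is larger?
21.265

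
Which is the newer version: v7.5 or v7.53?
v7.53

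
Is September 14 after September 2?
Yes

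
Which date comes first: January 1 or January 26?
January 1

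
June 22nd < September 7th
True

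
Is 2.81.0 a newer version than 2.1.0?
Yes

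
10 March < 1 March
False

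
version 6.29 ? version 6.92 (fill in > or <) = <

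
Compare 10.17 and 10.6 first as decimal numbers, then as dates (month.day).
As decimals: 10.17 < 10.6. As dates: 10/17 is later than 10/6 (day 17 > day 6).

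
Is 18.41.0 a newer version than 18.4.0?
Yes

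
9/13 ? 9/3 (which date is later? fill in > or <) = >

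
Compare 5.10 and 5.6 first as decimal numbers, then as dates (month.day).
As decimals: 5.10 < 5.6. As dates: 5/10 is later than 5/6 (day 10 > day 6).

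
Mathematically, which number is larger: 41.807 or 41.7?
41.807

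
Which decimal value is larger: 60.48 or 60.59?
60.59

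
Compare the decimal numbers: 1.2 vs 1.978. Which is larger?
1.978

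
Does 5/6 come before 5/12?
Yes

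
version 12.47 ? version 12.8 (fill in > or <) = >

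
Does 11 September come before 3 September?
No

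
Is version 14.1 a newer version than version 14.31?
No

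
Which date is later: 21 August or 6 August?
21 August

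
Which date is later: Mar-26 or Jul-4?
Jul-4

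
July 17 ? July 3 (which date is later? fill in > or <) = >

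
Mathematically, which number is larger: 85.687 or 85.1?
85.687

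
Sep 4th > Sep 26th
False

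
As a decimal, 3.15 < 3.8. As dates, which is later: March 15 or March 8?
March 15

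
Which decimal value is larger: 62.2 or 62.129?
62.2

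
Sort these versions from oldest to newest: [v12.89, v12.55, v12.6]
[v12.6, v12.55, v12.89]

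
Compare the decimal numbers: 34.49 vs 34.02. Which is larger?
34.49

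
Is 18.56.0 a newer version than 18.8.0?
Yes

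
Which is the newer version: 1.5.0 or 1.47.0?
1.47.0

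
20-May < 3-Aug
True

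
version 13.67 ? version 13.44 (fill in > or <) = >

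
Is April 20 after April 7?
Yes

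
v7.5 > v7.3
True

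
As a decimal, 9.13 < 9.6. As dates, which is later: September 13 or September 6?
September 13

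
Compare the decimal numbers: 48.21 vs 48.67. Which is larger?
48.67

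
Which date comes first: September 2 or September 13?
September 2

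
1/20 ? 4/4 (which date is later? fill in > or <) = <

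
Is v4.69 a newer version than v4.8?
Yes. Version numbers are compared segment by segment as integers, not as decimals: minor version 69 > 8, so v4.69 > v4.8 (even though the decimal 4.69 < 4.8).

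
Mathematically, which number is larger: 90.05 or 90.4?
90.4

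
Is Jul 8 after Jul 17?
No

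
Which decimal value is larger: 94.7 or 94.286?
94.7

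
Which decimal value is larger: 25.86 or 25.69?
25.86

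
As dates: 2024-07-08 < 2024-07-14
True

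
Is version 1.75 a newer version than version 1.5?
Yes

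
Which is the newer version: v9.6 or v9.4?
v9.6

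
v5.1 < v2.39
False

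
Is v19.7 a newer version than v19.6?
Yes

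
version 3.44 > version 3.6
True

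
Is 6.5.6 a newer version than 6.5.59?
No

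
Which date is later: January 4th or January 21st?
January 21st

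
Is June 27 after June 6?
Yes. Day 27 comes after day 6 in June — this is a date comparison, not a decimal one (the decimal 6.27 would be smaller than 6.6).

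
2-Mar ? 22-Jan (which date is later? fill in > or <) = >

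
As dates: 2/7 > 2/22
False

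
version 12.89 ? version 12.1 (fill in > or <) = >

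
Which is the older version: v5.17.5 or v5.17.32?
v5.17.5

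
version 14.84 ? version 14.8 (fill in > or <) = >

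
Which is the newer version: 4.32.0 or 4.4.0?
4.32.0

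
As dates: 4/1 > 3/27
True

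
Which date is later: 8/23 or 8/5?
8/23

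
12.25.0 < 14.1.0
True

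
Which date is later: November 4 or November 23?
November 23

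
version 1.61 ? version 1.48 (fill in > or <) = >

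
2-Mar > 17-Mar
False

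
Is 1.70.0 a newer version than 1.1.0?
Yes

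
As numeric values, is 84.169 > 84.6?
False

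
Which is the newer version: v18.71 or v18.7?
v18.71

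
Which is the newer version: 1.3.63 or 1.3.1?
1.3.63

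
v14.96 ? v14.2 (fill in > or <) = >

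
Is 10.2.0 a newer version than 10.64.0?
No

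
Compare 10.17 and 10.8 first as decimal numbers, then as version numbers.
As decimals: 10.17 < 10.8. As versions: v10.17 > v10.8 (minor version 17 > 8).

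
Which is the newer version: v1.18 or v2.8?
v2.8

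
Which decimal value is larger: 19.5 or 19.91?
19.91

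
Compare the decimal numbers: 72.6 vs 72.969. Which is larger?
72.969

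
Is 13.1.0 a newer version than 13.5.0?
No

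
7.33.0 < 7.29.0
False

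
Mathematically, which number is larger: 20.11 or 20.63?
20.63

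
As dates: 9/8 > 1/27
True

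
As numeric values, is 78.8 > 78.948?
False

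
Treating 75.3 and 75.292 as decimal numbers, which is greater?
75.3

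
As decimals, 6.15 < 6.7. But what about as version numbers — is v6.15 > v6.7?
True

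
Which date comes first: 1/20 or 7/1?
1/20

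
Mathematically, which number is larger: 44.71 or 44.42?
44.71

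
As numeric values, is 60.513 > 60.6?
False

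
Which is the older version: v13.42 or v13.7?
v13.7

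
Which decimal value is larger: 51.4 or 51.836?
51.836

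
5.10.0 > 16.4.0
False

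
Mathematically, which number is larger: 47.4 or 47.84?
47.84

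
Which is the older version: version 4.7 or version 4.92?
version 4.7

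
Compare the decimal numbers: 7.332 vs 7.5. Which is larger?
7.5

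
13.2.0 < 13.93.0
True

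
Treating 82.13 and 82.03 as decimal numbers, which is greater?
82.13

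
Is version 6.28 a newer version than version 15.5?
No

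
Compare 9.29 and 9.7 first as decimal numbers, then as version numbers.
As decimals: 9.29 < 9.7. As versions: v9.29 > v9.7 (minor version 29 > 7).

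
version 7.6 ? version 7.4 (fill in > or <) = >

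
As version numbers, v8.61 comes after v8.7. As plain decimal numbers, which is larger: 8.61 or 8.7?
8.7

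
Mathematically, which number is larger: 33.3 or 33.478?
33.478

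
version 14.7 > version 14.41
False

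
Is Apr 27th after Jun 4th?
No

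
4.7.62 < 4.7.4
False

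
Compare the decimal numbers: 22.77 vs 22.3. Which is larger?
22.77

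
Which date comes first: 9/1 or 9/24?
9/1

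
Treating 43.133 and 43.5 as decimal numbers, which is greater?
43.5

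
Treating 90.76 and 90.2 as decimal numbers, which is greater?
90.76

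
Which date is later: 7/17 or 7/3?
7/17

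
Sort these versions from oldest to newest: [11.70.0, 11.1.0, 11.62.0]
[11.1.0, 11.62.0, 11.70.0]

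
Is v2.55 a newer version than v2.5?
Yes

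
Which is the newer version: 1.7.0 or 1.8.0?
1.8.0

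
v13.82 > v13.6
True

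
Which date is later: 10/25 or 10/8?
10/25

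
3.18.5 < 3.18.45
True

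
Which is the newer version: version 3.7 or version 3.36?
version 3.36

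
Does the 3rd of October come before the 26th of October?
Yes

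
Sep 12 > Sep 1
True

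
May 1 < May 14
True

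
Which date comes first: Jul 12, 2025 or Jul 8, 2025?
Jul 8, 2025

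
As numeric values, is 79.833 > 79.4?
True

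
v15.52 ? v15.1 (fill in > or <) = >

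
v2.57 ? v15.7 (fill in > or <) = <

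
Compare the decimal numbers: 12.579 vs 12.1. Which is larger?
12.579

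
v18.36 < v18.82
True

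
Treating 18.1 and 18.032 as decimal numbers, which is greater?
18.1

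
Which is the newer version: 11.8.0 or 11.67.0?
11.67.0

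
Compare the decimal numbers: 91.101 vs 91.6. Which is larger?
91.6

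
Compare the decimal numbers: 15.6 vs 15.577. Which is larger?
15.6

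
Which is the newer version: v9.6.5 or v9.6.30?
v9.6.30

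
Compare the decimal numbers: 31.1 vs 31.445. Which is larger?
31.445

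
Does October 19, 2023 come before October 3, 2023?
No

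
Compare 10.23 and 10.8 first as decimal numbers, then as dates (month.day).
As decimals: 10.23 < 10.8. As dates: 10/23 is later than 10/8 (day 23 > day 8).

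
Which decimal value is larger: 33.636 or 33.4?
33.636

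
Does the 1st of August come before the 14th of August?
Yes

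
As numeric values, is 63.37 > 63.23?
True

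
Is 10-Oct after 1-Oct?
Yes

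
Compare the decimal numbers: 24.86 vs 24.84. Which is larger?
24.86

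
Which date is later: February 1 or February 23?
February 23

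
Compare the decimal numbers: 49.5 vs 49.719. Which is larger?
49.719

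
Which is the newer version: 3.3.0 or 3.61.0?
3.61.0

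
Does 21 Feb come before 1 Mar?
Yes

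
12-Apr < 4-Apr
False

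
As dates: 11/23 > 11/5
True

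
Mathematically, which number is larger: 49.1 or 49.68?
49.68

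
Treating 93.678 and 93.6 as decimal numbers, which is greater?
93.678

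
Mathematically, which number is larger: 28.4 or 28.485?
28.485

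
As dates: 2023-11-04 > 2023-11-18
False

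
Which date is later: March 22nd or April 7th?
April 7th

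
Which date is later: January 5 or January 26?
January 26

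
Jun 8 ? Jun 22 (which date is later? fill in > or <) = <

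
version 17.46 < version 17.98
True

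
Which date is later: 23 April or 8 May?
8 May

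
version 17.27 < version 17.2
False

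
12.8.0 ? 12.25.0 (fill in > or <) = <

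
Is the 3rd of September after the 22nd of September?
No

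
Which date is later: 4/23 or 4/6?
4/23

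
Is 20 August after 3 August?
Yes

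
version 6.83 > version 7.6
False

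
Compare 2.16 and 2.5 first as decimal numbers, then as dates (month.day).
As decimals: 2.16 < 2.5. As dates: 2/16 is later than 2/5 (day 16 > day 5).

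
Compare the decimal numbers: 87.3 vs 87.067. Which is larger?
87.3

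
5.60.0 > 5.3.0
True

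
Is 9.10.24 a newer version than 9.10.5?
Yes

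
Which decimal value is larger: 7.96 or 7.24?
7.96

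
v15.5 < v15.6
True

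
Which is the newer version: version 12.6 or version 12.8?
version 12.8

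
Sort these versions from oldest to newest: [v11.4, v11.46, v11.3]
[v11.3, v11.4, v11.46]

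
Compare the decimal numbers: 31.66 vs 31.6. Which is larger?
31.66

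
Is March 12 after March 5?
Yes. Day 12 comes after day 5 in March — this is a date comparison, not a decimal one (the decimal 3.12 would be smaller than 3.5).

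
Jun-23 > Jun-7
True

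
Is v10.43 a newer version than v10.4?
Yes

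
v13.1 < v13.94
True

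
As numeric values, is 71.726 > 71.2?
True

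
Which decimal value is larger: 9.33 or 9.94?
9.94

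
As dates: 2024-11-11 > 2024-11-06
True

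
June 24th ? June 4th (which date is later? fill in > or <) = >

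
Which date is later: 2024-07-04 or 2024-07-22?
2024-07-22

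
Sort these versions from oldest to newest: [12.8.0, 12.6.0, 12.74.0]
[12.6.0, 12.8.0, 12.74.0]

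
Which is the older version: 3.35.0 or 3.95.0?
3.35.0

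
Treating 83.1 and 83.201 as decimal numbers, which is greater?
83.201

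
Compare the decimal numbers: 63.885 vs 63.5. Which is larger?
63.885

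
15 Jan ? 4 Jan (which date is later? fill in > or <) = >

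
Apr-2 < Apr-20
True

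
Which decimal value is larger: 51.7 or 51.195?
51.7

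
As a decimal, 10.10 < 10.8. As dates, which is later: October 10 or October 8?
October 10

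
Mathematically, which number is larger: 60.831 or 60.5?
60.831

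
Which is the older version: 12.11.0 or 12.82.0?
12.11.0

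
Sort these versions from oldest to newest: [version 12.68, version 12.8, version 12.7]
[version 12.7, version 12.8, version 12.68]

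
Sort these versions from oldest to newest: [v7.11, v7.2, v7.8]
[v7.2, v7.8, v7.11]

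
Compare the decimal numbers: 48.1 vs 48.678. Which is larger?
48.678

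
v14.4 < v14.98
True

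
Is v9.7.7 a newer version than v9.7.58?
No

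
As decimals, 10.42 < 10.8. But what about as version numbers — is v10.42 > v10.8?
True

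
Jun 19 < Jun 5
False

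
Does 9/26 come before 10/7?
Yes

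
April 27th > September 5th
False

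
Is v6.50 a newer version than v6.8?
Yes. Version numbers are compared segment by segment as integers, not as decimals: minor version 50 > 8, so v6.50 > v6.8 (even though the decimal 6.50 < 6.8).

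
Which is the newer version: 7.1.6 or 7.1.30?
7.1.30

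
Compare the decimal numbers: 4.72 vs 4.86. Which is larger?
4.86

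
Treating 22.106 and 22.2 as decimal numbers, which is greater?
22.2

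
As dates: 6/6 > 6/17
False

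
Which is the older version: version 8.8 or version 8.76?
version 8.8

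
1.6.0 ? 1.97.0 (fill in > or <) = <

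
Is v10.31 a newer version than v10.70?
No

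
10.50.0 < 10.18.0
False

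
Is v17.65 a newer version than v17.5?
Yes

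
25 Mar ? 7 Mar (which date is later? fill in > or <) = >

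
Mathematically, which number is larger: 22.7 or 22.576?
22.7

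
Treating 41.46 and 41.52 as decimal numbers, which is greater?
41.52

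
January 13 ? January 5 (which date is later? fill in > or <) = >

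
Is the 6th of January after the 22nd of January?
No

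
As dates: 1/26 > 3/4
False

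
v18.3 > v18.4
False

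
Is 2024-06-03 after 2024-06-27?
No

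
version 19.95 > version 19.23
True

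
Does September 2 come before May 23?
No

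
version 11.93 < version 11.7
False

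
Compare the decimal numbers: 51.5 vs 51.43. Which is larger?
51.5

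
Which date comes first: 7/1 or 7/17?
7/1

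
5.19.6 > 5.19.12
False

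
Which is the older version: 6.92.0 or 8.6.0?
6.92.0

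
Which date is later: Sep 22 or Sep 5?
Sep 22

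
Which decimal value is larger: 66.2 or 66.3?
66.3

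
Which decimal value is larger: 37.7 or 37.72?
37.72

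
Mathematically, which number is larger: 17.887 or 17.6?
17.887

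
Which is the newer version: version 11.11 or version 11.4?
version 11.11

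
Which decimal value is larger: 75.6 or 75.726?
75.726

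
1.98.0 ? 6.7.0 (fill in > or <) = <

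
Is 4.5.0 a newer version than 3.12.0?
Yes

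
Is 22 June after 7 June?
Yes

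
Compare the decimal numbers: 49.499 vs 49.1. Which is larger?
49.499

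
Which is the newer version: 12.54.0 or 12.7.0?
12.54.0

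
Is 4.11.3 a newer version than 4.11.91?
No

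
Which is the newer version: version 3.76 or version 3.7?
version 3.76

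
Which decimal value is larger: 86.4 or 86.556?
86.556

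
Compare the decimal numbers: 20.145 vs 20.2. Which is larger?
20.2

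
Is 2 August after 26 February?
Yes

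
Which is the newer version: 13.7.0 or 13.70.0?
13.70.0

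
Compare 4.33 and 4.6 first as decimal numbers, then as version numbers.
As decimals: 4.33 < 4.6. As versions: v4.33 > v4.6 (minor version 33 > 6).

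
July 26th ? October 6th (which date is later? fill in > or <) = <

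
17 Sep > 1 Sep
True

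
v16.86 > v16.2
True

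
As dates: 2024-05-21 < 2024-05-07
False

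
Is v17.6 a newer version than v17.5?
Yes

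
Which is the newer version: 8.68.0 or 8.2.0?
8.68.0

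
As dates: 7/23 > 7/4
True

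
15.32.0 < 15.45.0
True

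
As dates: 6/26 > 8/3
False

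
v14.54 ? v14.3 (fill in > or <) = >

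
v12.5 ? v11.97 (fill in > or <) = >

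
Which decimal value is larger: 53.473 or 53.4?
53.473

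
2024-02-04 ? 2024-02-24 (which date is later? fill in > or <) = <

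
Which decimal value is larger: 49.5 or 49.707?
49.707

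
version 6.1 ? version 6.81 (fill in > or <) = <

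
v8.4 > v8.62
False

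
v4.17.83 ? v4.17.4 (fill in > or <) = >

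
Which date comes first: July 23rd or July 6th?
July 6th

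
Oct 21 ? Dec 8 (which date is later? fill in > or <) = <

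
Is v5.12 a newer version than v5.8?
Yes. Version numbers are compared segment by segment as integers, not as decimals: minor version 12 > 8, so v5.12 > v5.8 (even though the decimal 5.12 < 5.8).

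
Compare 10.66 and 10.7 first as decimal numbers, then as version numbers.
As decimals: 10.66 < 10.7. As versions: v10.66 > v10.7 (minor version 66 > 7).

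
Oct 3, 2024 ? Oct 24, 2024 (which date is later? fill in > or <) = <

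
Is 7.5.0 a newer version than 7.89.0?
No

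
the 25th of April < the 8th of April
False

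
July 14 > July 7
True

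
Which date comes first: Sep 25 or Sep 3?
Sep 3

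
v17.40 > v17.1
True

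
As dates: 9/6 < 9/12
True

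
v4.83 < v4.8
False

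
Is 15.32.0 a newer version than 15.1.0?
Yes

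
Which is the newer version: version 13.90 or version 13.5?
version 13.90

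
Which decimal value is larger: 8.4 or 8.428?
8.428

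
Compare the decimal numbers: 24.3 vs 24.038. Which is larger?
24.3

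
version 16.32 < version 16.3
False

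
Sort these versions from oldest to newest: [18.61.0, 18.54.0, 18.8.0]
[18.8.0, 18.54.0, 18.61.0]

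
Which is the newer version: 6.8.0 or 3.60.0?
6.8.0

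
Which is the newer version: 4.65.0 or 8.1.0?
8.1.0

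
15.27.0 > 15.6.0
True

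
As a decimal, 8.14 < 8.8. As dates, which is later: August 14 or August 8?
August 14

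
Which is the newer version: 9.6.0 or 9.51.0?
9.51.0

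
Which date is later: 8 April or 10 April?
10 April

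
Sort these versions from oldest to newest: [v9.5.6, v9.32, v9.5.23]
[v9.5.6, v9.5.23, v9.32]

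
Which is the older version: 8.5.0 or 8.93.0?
8.5.0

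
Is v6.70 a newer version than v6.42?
Yes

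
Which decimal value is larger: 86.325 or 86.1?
86.325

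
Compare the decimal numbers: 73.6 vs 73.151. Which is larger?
73.6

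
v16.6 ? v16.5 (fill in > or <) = >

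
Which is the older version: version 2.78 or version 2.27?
version 2.27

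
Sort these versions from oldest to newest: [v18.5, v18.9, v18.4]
[v18.4, v18.5, v18.9]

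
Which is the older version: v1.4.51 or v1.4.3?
v1.4.3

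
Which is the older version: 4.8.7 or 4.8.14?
4.8.7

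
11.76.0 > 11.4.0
True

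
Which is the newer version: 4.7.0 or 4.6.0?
4.7.0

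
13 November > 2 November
True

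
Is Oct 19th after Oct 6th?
Yes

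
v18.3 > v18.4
False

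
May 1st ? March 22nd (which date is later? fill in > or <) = >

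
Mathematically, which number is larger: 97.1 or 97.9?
97.9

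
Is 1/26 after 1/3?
Yes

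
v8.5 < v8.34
True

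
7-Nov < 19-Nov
True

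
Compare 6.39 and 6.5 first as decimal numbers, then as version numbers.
As decimals: 6.39 < 6.5. As versions: v6.39 > v6.5 (minor version 39 > 5).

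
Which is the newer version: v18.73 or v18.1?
v18.73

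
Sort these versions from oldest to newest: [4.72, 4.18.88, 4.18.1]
[4.18.1, 4.18.88, 4.72]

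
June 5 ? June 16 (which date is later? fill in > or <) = <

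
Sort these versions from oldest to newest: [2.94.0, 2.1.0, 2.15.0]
[2.1.0, 2.15.0, 2.94.0]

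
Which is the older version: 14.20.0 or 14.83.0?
14.20.0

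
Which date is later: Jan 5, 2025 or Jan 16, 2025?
Jan 16, 2025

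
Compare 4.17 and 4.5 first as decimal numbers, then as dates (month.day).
As decimals: 4.17 < 4.5. As dates: 4/17 is later than 4/5 (day 17 > day 5).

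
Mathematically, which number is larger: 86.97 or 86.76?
86.97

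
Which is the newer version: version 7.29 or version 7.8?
version 7.29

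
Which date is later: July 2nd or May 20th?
July 2nd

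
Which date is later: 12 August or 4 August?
12 August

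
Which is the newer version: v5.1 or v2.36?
v5.1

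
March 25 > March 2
True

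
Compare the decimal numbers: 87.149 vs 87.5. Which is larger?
87.5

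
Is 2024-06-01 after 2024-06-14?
No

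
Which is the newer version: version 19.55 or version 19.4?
version 19.55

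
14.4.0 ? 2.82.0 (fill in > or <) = >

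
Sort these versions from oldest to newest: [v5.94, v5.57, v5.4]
[v5.4, v5.57, v5.94]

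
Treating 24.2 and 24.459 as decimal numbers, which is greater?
24.459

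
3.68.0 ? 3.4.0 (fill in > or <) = >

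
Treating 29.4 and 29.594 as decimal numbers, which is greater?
29.594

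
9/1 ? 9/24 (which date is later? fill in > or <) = <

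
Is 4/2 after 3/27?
Yes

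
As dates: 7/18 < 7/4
False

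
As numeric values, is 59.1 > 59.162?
False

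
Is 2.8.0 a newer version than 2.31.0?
No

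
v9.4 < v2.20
False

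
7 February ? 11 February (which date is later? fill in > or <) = <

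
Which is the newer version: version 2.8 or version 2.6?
version 2.8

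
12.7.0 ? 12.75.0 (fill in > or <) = <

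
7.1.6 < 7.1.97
True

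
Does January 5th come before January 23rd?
Yes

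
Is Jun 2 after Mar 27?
Yes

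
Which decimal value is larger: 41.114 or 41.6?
41.6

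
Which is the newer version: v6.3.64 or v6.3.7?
v6.3.64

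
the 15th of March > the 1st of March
True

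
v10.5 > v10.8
False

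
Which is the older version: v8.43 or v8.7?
v8.7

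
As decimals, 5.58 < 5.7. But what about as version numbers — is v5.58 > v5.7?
True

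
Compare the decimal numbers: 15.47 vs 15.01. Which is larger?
15.47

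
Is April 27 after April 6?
Yes. Day 27 comes after day 6 in April — this is a date comparison, not a decimal one (the decimal 4.27 would be smaller than 4.6).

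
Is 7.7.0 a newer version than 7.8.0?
No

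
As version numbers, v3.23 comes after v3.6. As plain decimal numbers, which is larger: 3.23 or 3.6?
3.6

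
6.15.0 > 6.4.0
True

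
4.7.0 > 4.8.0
False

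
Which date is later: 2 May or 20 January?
2 May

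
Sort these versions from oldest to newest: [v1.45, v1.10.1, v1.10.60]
[v1.10.1, v1.10.60, v1.45]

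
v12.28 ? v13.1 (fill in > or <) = <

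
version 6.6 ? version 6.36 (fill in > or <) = <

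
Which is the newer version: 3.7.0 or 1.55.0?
3.7.0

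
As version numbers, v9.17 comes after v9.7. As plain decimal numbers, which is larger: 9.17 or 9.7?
9.7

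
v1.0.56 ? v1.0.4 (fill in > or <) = >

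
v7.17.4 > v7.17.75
False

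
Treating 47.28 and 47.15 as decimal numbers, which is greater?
47.28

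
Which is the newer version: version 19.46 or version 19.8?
version 19.46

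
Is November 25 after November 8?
Yes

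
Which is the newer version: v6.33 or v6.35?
v6.35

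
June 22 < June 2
False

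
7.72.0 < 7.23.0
False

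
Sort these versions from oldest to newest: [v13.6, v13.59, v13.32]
[v13.6, v13.32, v13.59]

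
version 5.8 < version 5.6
False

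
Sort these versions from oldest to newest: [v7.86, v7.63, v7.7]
[v7.7, v7.63, v7.86]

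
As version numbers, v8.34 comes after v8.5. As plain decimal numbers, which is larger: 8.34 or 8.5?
8.5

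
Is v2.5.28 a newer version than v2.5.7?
Yes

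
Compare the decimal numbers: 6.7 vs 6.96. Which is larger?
6.96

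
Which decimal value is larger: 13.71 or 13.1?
13.71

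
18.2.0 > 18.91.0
False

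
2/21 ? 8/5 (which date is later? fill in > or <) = <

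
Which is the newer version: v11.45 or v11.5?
v11.45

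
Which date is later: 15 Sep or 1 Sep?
15 Sep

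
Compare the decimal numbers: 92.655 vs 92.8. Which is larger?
92.8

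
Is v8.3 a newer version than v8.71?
No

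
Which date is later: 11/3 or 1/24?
11/3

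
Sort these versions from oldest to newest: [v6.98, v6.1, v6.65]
[v6.1, v6.65, v6.98]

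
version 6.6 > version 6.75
False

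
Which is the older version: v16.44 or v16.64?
v16.44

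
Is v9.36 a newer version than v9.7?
Yes. Version numbers are compared segment by segment as integers, not as decimals: minor version 36 > 7, so v9.36 > v9.7 (even though the decimal 9.36 < 9.7).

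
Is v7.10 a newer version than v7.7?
Yes. Version numbers are compared segment by segment as integers, not as decimals: minor version 10 > 7, so v7.10 > v7.7 (even though the decimal 7.10 < 7.7).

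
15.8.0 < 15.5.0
False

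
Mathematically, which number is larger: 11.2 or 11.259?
11.259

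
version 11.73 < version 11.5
False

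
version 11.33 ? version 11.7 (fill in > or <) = >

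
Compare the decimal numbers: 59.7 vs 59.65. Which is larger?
59.7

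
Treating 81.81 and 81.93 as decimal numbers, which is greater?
81.93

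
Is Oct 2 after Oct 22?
No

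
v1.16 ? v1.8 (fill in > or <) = >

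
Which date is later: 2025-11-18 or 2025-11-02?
2025-11-18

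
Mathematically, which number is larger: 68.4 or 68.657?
68.657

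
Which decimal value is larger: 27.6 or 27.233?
27.6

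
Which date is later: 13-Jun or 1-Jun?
13-Jun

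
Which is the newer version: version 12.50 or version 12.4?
version 12.50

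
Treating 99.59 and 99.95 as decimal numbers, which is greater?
99.95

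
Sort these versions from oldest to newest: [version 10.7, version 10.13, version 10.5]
[version 10.5, version 10.7, version 10.13]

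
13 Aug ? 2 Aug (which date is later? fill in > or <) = >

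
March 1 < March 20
True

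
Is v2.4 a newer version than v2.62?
No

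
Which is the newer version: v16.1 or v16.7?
v16.7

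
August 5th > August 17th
False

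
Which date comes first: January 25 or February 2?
January 25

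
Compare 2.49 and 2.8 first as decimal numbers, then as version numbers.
As decimals: 2.49 < 2.8. As versions: v2.49 > v2.8 (minor version 49 > 8).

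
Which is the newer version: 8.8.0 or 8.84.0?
8.84.0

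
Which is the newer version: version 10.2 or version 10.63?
version 10.63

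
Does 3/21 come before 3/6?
No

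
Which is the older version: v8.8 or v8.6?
v8.6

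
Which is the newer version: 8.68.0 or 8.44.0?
8.68.0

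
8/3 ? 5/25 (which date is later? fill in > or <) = >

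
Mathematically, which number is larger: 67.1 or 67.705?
67.705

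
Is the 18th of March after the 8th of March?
Yes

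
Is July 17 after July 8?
Yes. Day 17 comes after day 8 in July — this is a date comparison, not a decimal one (the decimal 7.17 would be smaller than 7.8).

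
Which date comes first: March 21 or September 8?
March 21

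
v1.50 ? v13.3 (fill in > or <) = <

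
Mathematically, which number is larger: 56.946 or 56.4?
56.946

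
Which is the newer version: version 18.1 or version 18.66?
version 18.66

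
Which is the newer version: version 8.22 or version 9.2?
version 9.2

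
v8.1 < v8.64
True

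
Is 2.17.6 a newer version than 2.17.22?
No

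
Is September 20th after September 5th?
Yes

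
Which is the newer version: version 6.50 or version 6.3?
version 6.50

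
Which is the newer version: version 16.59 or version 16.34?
version 16.59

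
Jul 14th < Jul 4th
False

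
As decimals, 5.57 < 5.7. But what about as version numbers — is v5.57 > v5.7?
True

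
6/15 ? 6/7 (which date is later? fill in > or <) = >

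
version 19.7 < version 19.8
True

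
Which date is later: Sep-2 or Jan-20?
Sep-2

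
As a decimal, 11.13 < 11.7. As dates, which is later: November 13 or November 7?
November 13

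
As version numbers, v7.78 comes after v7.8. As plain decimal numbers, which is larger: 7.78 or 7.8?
7.8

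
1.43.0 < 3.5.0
True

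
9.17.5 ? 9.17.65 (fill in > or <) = <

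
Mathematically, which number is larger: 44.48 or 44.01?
44.48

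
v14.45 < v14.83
True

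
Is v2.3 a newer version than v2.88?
No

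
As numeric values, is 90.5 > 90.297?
True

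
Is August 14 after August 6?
Yes. Day 14 comes after day 6 in August — this is a date comparison, not a decimal one (the decimal 8.14 would be smaller than 8.6).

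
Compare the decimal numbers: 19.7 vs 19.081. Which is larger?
19.7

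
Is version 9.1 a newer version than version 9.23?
No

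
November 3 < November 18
True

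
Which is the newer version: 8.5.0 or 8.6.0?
8.6.0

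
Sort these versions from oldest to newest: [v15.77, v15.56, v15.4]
[v15.4, v15.56, v15.77]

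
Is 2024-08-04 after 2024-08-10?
No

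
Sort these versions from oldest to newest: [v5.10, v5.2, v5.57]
[v5.2, v5.10, v5.57]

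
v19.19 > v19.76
False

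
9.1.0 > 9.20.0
False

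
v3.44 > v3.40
True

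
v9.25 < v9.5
False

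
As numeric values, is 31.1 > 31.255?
False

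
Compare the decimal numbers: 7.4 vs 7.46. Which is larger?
7.46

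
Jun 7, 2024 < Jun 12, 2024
True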